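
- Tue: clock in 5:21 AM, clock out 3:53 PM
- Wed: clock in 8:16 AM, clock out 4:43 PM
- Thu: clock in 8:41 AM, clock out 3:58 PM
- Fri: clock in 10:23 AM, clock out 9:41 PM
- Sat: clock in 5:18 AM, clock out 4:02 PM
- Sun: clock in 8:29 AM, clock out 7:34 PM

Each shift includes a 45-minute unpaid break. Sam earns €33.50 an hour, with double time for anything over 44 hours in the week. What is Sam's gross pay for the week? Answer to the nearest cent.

€2203.18

Tue: 5:21 AM–3:53 PM = 10 h 32 min; less 45 min break → 9 h 47 min
Wed: 8:16 AM–4:43 PM = 8 h 27 min; less 45 min break → 7 h 42 min
Thu: 8:41 AM–3:58 PM = 7 h 17 min; less 45 min break → 6 h 32 min
Fri: 10:23 AM–9:41 PM = 11 h 18 min; less 45 min break → 10 h 33 min
Sat: 5:18 AM–4:02 PM = 10 h 44 min; less 45 min break → 9 h 59 min
Sun: 8:29 AM–7:34 PM = 11 h 5 min; less 45 min break → 10 h 20 min
Total worked: 54 h 53 min = 3293 min.
Regular 44 h 0 min = 2640 min at €33.50/h; overtime 10 h 53 min = 653 min at €67.00/h.
Pay = (2640 × €33.50 + 653 × €67.00) ÷ 60 = €2203.18.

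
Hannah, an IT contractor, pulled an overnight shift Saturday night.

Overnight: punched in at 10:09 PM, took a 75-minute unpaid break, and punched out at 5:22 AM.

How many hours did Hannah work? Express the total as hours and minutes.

5 h 58 min

Overnight: 10:09 PM → midnight = 1 h 51 min; midnight → 5:22 AM = 5 h 22 min; span 7 h 13 min; less 75 min break → 5 h 58 min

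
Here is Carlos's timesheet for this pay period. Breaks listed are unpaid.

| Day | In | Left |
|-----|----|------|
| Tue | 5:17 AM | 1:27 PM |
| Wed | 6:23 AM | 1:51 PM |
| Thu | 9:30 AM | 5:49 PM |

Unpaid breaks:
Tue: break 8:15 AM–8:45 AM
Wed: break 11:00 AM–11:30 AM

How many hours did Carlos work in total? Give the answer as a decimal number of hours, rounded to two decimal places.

22.95 hours

Tue: 5:17 AM–1:27 PM = 8 h 10 min; less 30 min break → 7 h 40 min
Wed: 6:23 AM–1:51 PM = 7 h 28 min; less 30 min break → 6 h 58 min
Thu: 9:30 AM–5:49 PM = 8 h 19 min
Total: 7 h 40 min + 6 h 58 min + 8 h 19 min = 22 h 57 min.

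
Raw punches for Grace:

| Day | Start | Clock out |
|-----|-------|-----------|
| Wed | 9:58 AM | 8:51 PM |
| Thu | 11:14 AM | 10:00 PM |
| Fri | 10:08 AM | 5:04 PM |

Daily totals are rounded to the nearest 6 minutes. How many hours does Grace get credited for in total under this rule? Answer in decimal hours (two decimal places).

28.60 hours

Wed: 9:58 AM–8:51 PM = 10 h 53 min → rounds to 10 h 54 min
Thu: 11:14 AM–10:00 PM = 10 h 46 min → rounds to 10 h 48 min
Fri: 10:08 AM–5:04 PM = 6 h 56 min → rounds to 6 h 54 min
Total credited: 28 h 36 min.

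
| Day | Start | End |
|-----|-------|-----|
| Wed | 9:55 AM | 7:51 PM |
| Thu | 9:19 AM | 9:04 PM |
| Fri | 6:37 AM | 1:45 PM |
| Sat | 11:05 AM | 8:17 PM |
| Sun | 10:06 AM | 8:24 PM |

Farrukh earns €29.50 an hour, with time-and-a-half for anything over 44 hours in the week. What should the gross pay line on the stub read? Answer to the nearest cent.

Wed: 9:55 AM–7:51 PM = 9 h 56 min
Thu: 9:19 AM–9:04 PM = 11 h 45 min
Fri: 6:37 AM–1:45 PM = 7 h 8 min
Sat: 11:05 AM–8:17 PM = 9 h 12 min
Sun: 10:06 AM–8:24 PM = 10 h 18 min
Total worked: 48 h 19 min = 2899 min.
Regular 44 h 0 min = 2640 min at €29.50/h; overtime 4 h 19 min = 259 min at €44.25/h.
Pay = (2640 × €29.50 + 259 × €44.25) ÷ 60 = €1489.01.

€1489.01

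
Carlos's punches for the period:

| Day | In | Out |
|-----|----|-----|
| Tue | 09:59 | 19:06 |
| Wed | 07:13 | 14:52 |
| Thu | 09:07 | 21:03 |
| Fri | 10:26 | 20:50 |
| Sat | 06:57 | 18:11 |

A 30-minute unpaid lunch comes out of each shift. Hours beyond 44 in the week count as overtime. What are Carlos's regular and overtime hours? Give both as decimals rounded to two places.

Regular 44.00 hours, overtime 3.83 hours

Tue: 09:59–19:06 = 9 h 7 min; less 30 min break → 8 h 37 min
Wed: 07:13–14:52 = 7 h 39 min; less 30 min break → 7 h 9 min
Thu: 09:07–21:03 = 11 h 56 min; less 30 min break → 11 h 26 min
Fri: 10:26–20:50 = 10 h 24 min; less 30 min break → 9 h 54 min
Sat: 06:57–18:11 = 11 h 14 min; less 30 min break → 10 h 44 min
Total worked: 47 h 50 min = 47.83 h.
Threshold 44 h → overtime 3 h 50 min, regular 44 h 0 min.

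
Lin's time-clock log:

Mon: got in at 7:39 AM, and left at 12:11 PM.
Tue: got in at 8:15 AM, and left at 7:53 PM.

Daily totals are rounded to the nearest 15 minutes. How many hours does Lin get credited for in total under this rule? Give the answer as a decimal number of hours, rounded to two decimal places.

Mon: 7:39 AM–12:11 PM = 4 h 32 min → rounds to 4 h 30 min
Tue: 8:15 AM–7:53 PM = 11 h 38 min → rounds to 11 h 45 min
Total credited: 16 h 15 min.

16.25 hours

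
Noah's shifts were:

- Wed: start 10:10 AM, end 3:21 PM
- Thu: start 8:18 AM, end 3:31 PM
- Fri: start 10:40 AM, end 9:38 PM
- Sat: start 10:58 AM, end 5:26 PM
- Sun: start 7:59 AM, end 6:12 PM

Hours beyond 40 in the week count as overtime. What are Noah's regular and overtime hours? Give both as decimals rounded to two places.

Wed: 10:10 AM–3:21 PM = 5 h 11 min
Thu: 8:18 AM–3:31 PM = 7 h 13 min
Fri: 10:40 AM–9:38 PM = 10 h 58 min
Sat: 10:58 AM–5:26 PM = 6 h 28 min
Sun: 7:59 AM–6:12 PM = 10 h 13 min
Total worked: 40 h 3 min = 40.05 h.
Threshold 40 h → overtime 0 h 3 min, regular 40 h 0 min.

Regular 40.00 hours, overtime 0.05 hours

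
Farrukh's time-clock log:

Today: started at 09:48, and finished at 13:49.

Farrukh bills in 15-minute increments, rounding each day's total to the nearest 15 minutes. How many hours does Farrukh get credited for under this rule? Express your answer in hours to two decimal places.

4.00 hours

Today: 09:48–13:49 = 4 h 1 min → rounds to 4 h 0 min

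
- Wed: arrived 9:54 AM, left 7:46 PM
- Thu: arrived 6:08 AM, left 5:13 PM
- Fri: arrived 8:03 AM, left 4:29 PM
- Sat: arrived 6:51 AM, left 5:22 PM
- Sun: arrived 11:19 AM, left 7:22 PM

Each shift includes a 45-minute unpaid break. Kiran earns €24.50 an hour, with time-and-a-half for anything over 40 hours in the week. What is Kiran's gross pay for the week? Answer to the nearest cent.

€1134.35

Wed: 9:54 AM–7:46 PM = 9 h 52 min; less 45 min break → 9 h 7 min
Thu: 6:08 AM–5:13 PM = 11 h 5 min; less 45 min break → 10 h 20 min
Fri: 8:03 AM–4:29 PM = 8 h 26 min; less 45 min break → 7 h 41 min
Sat: 6:51 AM–5:22 PM = 10 h 31 min; less 45 min break → 9 h 46 min
Sun: 11:19 AM–7:22 PM = 8 h 3 min; less 45 min break → 7 h 18 min
Total worked: 44 h 12 min = 2652 min.
Regular 40 h 0 min = 2400 min at €24.50/h; overtime 4 h 12 min = 252 min at €36.75/h.
Pay = (2400 × €24.50 + 252 × €36.75) ÷ 60 = €1134.35.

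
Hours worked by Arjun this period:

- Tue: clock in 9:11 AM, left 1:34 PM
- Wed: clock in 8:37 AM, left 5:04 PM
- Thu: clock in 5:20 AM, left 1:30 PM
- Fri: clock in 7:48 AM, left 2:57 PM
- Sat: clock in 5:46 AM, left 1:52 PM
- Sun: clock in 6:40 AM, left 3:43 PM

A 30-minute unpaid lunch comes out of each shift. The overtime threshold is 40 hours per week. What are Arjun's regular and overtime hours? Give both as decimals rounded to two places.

Tue: 9:11 AM–1:34 PM = 4 h 23 min; less 30 min break → 3 h 53 min
Wed: 8:37 AM–5:04 PM = 8 h 27 min; less 30 min break → 7 h 57 min
Thu: 5:20 AM–1:30 PM = 8 h 10 min; less 30 min break → 7 h 40 min
Fri: 7:48 AM–2:57 PM = 7 h 9 min; less 30 min break → 6 h 39 min
Sat: 5:46 AM–1:52 PM = 8 h 6 min; less 30 min break → 7 h 36 min
Sun: 6:40 AM–3:43 PM = 9 h 3 min; less 30 min break → 8 h 33 min
Total worked: 42 h 18 min = 42.30 h.
Threshold 40 h → overtime 2 h 18 min, regular 40 h 0 min.

Regular 40.00 hours, overtime 2.30 hours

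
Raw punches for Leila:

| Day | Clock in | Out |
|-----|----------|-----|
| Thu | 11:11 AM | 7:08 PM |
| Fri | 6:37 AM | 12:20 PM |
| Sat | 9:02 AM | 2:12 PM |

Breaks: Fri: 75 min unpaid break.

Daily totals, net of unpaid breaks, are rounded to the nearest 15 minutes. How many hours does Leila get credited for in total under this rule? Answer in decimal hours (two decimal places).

17.75 hours

Thu: 11:11 AM–7:08 PM = 7 h 57 min → rounds to 8 h 0 min
Fri: 6:37 AM–12:20 PM = 5 h 43 min − 75 min = 4 h 28 min → rounds to 4 h 30 min
Sat: 9:02 AM–2:12 PM = 5 h 10 min → rounds to 5 h 15 min
Total credited: 17 h 45 min.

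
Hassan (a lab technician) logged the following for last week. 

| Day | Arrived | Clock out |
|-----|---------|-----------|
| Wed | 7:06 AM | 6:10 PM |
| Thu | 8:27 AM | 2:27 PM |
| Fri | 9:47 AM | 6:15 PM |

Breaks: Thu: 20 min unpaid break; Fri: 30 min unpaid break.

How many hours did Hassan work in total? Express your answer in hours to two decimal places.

24.70 hours

Wed: 7:06 AM–6:10 PM = 11 h 4 min
Thu: 8:27 AM–2:27 PM = 6 h 0 min; less 20 min break → 5 h 40 min
Fri: 9:47 AM–6:15 PM = 8 h 28 min; less 30 min break → 7 h 58 min
Total: 11 h 4 min + 5 h 40 min + 7 h 58 min = 24 h 42 min.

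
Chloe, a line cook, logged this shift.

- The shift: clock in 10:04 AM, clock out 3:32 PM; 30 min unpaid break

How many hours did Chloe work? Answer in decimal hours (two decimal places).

4.97 hours

The shift: 10:04 AM–3:32 PM = 5 h 28 min; less 30 min break → 4 h 58 min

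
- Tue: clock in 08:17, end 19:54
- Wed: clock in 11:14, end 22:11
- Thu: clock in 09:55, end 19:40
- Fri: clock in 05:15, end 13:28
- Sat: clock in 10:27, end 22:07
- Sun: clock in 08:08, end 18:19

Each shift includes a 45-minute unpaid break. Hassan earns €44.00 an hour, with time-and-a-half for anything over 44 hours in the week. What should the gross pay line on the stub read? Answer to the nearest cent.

€2852.30

Tue: 08:17–19:54 = 11 h 37 min; less 45 min break → 10 h 52 min
Wed: 11:14–22:11 = 10 h 57 min; less 45 min break → 10 h 12 min
Thu: 09:55–19:40 = 9 h 45 min; less 45 min break → 9 h 0 min
Fri: 05:15–13:28 = 8 h 13 min; less 45 min break → 7 h 28 min
Sat: 10:27–22:07 = 11 h 40 min; less 45 min break → 10 h 55 min
Sun: 08:08–18:19 = 10 h 11 min; less 45 min break → 9 h 26 min
Total worked: 57 h 53 min = 3473 min.
Regular 44 h 0 min = 2640 min at €44.00/h; overtime 13 h 53 min = 833 min at €66.00/h.
Pay = (2640 × €44.00 + 833 × €66.00) ÷ 60 = €2852.30.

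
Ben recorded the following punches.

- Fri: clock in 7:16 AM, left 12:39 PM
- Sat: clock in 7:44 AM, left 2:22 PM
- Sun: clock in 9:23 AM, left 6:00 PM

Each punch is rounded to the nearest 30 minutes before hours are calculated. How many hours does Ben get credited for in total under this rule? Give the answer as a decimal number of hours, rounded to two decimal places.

Fri: in 7:16 AM→7:30 AM, out 12:39 PM→12:30 PM; 5 h 0 min
Sat: in 7:44 AM→7:30 AM, out 2:22 PM→2:30 PM; 7 h 0 min
Sun: in 9:23 AM→9:30 AM, out 6:00 PM→6:00 PM; 8 h 30 min
Total credited: 20 h 30 min.

20.50 hours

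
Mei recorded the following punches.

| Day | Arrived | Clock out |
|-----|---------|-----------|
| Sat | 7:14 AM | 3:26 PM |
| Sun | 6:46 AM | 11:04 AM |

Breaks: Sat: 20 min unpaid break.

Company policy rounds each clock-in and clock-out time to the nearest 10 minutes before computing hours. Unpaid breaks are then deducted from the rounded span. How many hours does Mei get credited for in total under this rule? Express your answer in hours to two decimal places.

12.17 hours

Sat: in 7:14 AM→7:10 AM, out 3:26 PM→3:30 PM; 8 h 20 min − 20 min = 8 h 0 min
Sun: in 6:46 AM→6:50 AM, out 11:04 AM→11:00 AM; 4 h 10 min
Total credited: 12 h 10 min.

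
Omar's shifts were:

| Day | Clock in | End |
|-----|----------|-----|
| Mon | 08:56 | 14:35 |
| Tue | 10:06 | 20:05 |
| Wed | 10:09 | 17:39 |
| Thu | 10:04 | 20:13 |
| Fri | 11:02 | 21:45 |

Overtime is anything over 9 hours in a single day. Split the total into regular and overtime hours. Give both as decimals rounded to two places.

Regular 40.15 hours, overtime 3.85 hours

Mon: 08:56–14:35 = 5 h 39 min
Tue: 10:06–20:05 = 9 h 59 min
Wed: 10:09–17:39 = 7 h 30 min
Thu: 10:04–20:13 = 10 h 9 min
Fri: 11:02–21:45 = 10 h 43 min
Mon reg 5 h 39 min / OT 0 h 0 min; Tue reg 9 h 0 min / OT 0 h 59 min; Wed reg 7 h 30 min / OT 0 h 0 min; Thu reg 9 h 0 min / OT 1 h 9 min; Fri reg 9 h 0 min / OT 1 h 43 min.
Totals: regular 40 h 9 min, overtime 3 h 51 min.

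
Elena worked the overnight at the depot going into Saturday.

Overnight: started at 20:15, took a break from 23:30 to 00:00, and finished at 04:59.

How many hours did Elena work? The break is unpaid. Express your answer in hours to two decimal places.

Overnight: 20:15 → midnight = 3 h 45 min; midnight → 04:59 = 4 h 59 min; span 8 h 44 min; less 30 min break → 8 h 14 min

8.23 hours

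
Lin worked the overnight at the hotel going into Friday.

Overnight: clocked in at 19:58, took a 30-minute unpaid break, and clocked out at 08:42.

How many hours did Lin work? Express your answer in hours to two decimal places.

Overnight: 19:58 → midnight = 4 h 2 min; midnight → 08:42 = 8 h 42 min; span 12 h 44 min; less 30 min break → 12 h 14 min

12.23 hours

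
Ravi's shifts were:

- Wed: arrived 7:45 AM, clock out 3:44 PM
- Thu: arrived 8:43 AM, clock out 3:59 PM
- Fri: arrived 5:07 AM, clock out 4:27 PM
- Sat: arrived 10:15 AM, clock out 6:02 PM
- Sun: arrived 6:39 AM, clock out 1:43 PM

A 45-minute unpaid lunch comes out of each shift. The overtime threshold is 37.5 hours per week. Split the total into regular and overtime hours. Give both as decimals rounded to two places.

Regular 37.50 hours, overtime 0.18 hours

Wed: 7:45 AM–3:44 PM = 7 h 59 min; less 45 min break → 7 h 14 min
Thu: 8:43 AM–3:59 PM = 7 h 16 min; less 45 min break → 6 h 31 min
Fri: 5:07 AM–4:27 PM = 11 h 20 min; less 45 min break → 10 h 35 min
Sat: 10:15 AM–6:02 PM = 7 h 47 min; less 45 min break → 7 h 2 min
Sun: 6:39 AM–1:43 PM = 7 h 4 min; less 45 min break → 6 h 19 min
Total worked: 37 h 41 min = 37.68 h.
Threshold 37.5 h → overtime 0 h 11 min, regular 37 h 30 min.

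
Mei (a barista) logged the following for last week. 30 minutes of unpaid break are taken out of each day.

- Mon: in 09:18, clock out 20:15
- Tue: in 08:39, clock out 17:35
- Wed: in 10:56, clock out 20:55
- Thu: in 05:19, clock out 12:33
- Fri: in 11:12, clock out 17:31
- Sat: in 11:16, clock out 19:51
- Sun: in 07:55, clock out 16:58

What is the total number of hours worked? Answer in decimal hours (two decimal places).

57.55 hours

Mon: 09:18–20:15 = 10 h 57 min; less 30 min break → 10 h 27 min
Tue: 08:39–17:35 = 8 h 56 min; less 30 min break → 8 h 26 min
Wed: 10:56–20:55 = 9 h 59 min; less 30 min break → 9 h 29 min
Thu: 05:19–12:33 = 7 h 14 min; less 30 min break → 6 h 44 min
Fri: 11:12–17:31 = 6 h 19 min; less 30 min break → 5 h 49 min
Sat: 11:16–19:51 = 8 h 35 min; less 30 min break → 8 h 5 min
Sun: 07:55–16:58 = 9 h 3 min; less 30 min break → 8 h 33 min
Total: 10 h 27 min + 8 h 26 min + 9 h 29 min + 6 h 44 min + 5 h 49 min + 8 h 5 min + 8 h 33 min = 57 h 33 min.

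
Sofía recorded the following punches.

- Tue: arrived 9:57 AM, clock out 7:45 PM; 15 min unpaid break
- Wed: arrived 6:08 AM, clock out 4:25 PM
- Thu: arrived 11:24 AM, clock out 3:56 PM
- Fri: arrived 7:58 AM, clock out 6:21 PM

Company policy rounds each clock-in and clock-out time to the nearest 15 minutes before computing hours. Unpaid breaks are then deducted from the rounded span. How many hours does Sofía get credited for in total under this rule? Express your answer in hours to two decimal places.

Tue: in 9:57 AM→10:00 AM, out 7:45 PM→7:45 PM; 9 h 45 min − 15 min = 9 h 30 min
Wed: in 6:08 AM→6:15 AM, out 4:25 PM→4:30 PM; 10 h 15 min
Thu: in 11:24 AM→11:30 AM, out 3:56 PM→4:00 PM; 4 h 30 min
Fri: in 7:58 AM→8:00 AM, out 6:21 PM→6:15 PM; 10 h 15 min
Total credited: 34 h 30 min.

34.50 hours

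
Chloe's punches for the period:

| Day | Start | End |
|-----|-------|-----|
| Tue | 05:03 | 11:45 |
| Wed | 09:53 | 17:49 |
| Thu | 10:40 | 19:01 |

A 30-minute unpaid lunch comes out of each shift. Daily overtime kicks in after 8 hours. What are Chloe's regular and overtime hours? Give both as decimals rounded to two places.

Tue: 05:03–11:45 = 6 h 42 min; less 30 min break → 6 h 12 min
Wed: 09:53–17:49 = 7 h 56 min; less 30 min break → 7 h 26 min
Thu: 10:40–19:01 = 8 h 21 min; less 30 min break → 7 h 51 min
Tue reg 6 h 12 min / OT 0 h 0 min; Wed reg 7 h 26 min / OT 0 h 0 min; Thu reg 7 h 51 min / OT 0 h 0 min.
Totals: regular 21 h 29 min, overtime 0 h 0 min.

Regular 21.48 hours, overtime 0.00 hours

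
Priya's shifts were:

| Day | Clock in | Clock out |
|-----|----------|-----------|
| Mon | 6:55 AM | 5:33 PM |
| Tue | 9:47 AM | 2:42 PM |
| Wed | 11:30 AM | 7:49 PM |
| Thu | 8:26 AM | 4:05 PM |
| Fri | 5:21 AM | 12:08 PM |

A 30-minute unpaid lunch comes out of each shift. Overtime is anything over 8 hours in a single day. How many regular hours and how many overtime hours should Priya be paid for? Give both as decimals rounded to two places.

Regular 33.67 hours, overtime 2.13 hours

Mon: 6:55 AM–5:33 PM = 10 h 38 min; less 30 min break → 10 h 8 min
Tue: 9:47 AM–2:42 PM = 4 h 55 min; less 30 min break → 4 h 25 min
Wed: 11:30 AM–7:49 PM = 8 h 19 min; less 30 min break → 7 h 49 min
Thu: 8:26 AM–4:05 PM = 7 h 39 min; less 30 min break → 7 h 9 min
Fri: 5:21 AM–12:08 PM = 6 h 47 min; less 30 min break → 6 h 17 min
Mon reg 8 h 0 min / OT 2 h 8 min; Tue reg 4 h 25 min / OT 0 h 0 min; Wed reg 7 h 49 min / OT 0 h 0 min; Thu reg 7 h 9 min / OT 0 h 0 min; Fri reg 6 h 17 min / OT 0 h 0 min.
Totals: regular 33 h 40 min, overtime 2 h 8 min.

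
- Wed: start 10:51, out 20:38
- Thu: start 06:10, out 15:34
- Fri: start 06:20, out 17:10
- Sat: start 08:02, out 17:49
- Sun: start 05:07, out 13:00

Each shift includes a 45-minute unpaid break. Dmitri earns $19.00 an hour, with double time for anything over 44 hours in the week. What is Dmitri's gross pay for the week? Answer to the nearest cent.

$834.73

Wed: 10:51–20:38 = 9 h 47 min; less 45 min break → 9 h 2 min
Thu: 06:10–15:34 = 9 h 24 min; less 45 min break → 8 h 39 min
Fri: 06:20–17:10 = 10 h 50 min; less 45 min break → 10 h 5 min
Sat: 08:02–17:49 = 9 h 47 min; less 45 min break → 9 h 2 min
Sun: 05:07–13:00 = 7 h 53 min; less 45 min break → 7 h 8 min
Total worked: 43 h 56 min = 2636 min.
Regular 43 h 56 min = 2636 min at $19.00/h; overtime 0 h 0 min = 0 min at $38.00/h.
Pay = (2636 × $19.00 + 0 × $38.00) ÷ 60 = $834.73.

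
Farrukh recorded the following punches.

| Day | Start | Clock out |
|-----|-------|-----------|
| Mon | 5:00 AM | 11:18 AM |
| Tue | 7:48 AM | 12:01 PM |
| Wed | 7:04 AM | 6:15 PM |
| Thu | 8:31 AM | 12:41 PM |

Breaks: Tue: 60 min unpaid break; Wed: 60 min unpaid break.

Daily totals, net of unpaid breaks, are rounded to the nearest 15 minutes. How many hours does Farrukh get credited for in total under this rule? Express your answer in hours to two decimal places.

24.00 hours

Mon: 5:00 AM–11:18 AM = 6 h 18 min → rounds to 6 h 15 min
Tue: 7:48 AM–12:01 PM = 4 h 13 min − 60 min = 3 h 13 min → rounds to 3 h 15 min
Wed: 7:04 AM–6:15 PM = 11 h 11 min − 60 min = 10 h 11 min → rounds to 10 h 15 min
Thu: 8:31 AM–12:41 PM = 4 h 10 min → rounds to 4 h 15 min
Total credited: 24 h 0 min.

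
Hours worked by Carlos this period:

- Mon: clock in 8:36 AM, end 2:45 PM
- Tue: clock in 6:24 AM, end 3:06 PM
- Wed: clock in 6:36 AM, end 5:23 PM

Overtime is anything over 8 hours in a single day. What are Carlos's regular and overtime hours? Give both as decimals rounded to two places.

Mon: 8:36 AM–2:45 PM = 6 h 9 min
Tue: 6:24 AM–3:06 PM = 8 h 42 min
Wed: 6:36 AM–5:23 PM = 10 h 47 min
Mon reg 6 h 9 min / OT 0 h 0 min; Tue reg 8 h 0 min / OT 0 h 42 min; Wed reg 8 h 0 min / OT 2 h 47 min.
Totals: regular 22 h 9 min, overtime 3 h 29 min.

Regular 22.15 hours, overtime 3.48 hours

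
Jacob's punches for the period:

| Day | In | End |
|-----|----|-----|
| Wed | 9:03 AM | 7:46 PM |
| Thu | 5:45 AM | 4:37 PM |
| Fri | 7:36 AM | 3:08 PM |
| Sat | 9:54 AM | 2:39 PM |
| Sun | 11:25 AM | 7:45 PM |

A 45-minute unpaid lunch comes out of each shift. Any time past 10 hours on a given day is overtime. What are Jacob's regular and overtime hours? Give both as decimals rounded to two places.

Wed: 9:03 AM–7:46 PM = 10 h 43 min; less 45 min break → 9 h 58 min
Thu: 5:45 AM–4:37 PM = 10 h 52 min; less 45 min break → 10 h 7 min
Fri: 7:36 AM–3:08 PM = 7 h 32 min; less 45 min break → 6 h 47 min
Sat: 9:54 AM–2:39 PM = 4 h 45 min; less 45 min break → 4 h 0 min
Sun: 11:25 AM–7:45 PM = 8 h 20 min; less 45 min break → 7 h 35 min
Wed reg 9 h 58 min / OT 0 h 0 min; Thu reg 10 h 0 min / OT 0 h 7 min; Fri reg 6 h 47 min / OT 0 h 0 min; Sat reg 4 h 0 min / OT 0 h 0 min; Sun reg 7 h 35 min / OT 0 h 0 min.
Totals: regular 38 h 20 min, overtime 0 h 7 min.

Regular 38.33 hours, overtime 0.12 hours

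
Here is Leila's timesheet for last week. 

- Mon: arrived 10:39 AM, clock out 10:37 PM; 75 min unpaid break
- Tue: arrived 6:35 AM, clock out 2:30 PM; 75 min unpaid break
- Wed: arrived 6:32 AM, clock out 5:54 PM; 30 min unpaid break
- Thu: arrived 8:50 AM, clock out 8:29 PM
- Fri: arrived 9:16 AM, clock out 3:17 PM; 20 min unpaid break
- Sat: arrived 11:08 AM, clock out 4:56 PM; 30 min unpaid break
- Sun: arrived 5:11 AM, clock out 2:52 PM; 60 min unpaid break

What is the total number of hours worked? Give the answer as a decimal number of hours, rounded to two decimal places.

Mon: 10:39 AM–10:37 PM = 11 h 58 min; less 75 min break → 10 h 43 min
Tue: 6:35 AM–2:30 PM = 7 h 55 min; less 75 min break → 6 h 40 min
Wed: 6:32 AM–5:54 PM = 11 h 22 min; less 30 min break → 10 h 52 min
Thu: 8:50 AM–8:29 PM = 11 h 39 min
Fri: 9:16 AM–3:17 PM = 6 h 1 min; less 20 min break → 5 h 41 min
Sat: 11:08 AM–4:56 PM = 5 h 48 min; less 30 min break → 5 h 18 min
Sun: 5:11 AM–2:52 PM = 9 h 41 min; less 60 min break → 8 h 41 min
Total: 10 h 43 min + 6 h 40 min + 10 h 52 min + 11 h 39 min + 5 h 41 min + 5 h 18 min + 8 h 41 min = 59 h 34 min.

59.57 hours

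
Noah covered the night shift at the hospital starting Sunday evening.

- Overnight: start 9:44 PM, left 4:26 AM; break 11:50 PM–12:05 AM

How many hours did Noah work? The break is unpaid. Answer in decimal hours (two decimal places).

Overnight: 9:44 PM → midnight = 2 h 16 min; midnight → 4:26 AM = 4 h 26 min; span 6 h 42 min; less 15 min break → 6 h 27 min

6.45 hours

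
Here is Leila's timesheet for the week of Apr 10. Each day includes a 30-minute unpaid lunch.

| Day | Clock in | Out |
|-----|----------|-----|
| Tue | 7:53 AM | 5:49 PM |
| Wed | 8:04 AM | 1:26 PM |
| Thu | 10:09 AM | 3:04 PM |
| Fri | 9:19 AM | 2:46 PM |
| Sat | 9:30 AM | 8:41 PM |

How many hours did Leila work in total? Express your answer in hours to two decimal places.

Tue: 7:53 AM–5:49 PM = 9 h 56 min; less 30 min break → 9 h 26 min
Wed: 8:04 AM–1:26 PM = 5 h 22 min; less 30 min break → 4 h 52 min
Thu: 10:09 AM–3:04 PM = 4 h 55 min; less 30 min break → 4 h 25 min
Fri: 9:19 AM–2:46 PM = 5 h 27 min; less 30 min break → 4 h 57 min
Sat: 9:30 AM–8:41 PM = 11 h 11 min; less 30 min break → 10 h 41 min
Total: 9 h 26 min + 4 h 52 min + 4 h 25 min + 4 h 57 min + 10 h 41 min = 34 h 21 min.

34.35 hours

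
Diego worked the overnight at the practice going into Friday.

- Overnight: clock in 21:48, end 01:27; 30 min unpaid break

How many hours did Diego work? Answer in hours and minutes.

3 h 9 min

Overnight: 21:48 → midnight = 2 h 12 min; midnight → 01:27 = 1 h 27 min; span 3 h 39 min; less 30 min break → 3 h 9 min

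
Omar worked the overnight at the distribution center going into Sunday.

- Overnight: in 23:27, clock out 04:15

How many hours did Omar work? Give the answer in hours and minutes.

4 h 48 min

Overnight: 23:27 → midnight = 0 h 33 min; midnight → 04:15 = 4 h 15 min; span 4 h 48 min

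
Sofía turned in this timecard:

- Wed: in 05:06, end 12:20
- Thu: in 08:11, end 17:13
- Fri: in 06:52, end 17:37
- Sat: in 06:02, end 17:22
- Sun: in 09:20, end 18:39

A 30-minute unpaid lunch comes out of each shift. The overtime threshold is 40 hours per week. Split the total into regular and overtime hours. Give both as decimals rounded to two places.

Wed: 05:06–12:20 = 7 h 14 min; less 30 min break → 6 h 44 min
Thu: 08:11–17:13 = 9 h 2 min; less 30 min break → 8 h 32 min
Fri: 06:52–17:37 = 10 h 45 min; less 30 min break → 10 h 15 min
Sat: 06:02–17:22 = 11 h 20 min; less 30 min break → 10 h 50 min
Sun: 09:20–18:39 = 9 h 19 min; less 30 min break → 8 h 49 min
Total worked: 45 h 10 min = 45.17 h.
Threshold 40 h → overtime 5 h 10 min, regular 40 h 0 min.

Regular 40.00 hours, overtime 5.17 hours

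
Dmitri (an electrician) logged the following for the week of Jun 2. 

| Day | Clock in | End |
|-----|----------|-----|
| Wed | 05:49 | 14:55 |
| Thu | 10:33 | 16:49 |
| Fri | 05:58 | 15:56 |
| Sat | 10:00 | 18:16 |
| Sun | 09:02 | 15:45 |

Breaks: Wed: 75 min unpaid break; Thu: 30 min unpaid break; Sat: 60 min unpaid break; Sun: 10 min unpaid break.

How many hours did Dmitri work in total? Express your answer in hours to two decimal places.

Wed: 05:49–14:55 = 9 h 6 min; less 75 min break → 7 h 51 min
Thu: 10:33–16:49 = 6 h 16 min; less 30 min break → 5 h 46 min
Fri: 05:58–15:56 = 9 h 58 min
Sat: 10:00–18:16 = 8 h 16 min; less 60 min break → 7 h 16 min
Sun: 09:02–15:45 = 6 h 43 min; less 10 min break → 6 h 33 min
Total: 7 h 51 min + 5 h 46 min + 9 h 58 min + 7 h 16 min + 6 h 33 min = 37 h 24 min.

37.40 hours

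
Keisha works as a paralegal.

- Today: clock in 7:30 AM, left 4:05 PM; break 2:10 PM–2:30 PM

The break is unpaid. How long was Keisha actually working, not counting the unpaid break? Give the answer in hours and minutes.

8 h 15 min

Today: 7:30 AM–4:05 PM = 8 h 35 min; less 20 min break → 8 h 15 min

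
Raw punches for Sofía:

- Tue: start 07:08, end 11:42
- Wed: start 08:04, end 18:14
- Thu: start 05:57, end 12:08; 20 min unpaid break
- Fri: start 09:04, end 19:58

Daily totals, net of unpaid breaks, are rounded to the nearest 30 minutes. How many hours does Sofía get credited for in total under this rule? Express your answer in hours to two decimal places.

31.50 hours

Tue: 07:08–11:42 = 4 h 34 min → rounds to 4 h 30 min
Wed: 08:04–18:14 = 10 h 10 min → rounds to 10 h 0 min
Thu: 05:57–12:08 = 6 h 11 min − 20 min = 5 h 51 min → rounds to 6 h 0 min
Fri: 09:04–19:58 = 10 h 54 min → rounds to 11 h 0 min
Total credited: 31 h 30 min.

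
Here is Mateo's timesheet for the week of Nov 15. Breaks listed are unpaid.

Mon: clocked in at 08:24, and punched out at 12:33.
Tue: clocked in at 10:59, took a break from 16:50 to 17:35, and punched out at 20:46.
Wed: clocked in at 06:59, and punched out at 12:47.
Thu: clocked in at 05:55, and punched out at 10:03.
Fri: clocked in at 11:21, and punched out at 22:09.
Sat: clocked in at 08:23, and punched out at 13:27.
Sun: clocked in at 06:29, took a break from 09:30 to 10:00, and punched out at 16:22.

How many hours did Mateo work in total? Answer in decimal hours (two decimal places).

Mon: 08:24–12:33 = 4 h 9 min
Tue: 10:59–20:46 = 9 h 47 min; less 45 min break → 9 h 2 min
Wed: 06:59–12:47 = 5 h 48 min
Thu: 05:55–10:03 = 4 h 8 min
Fri: 11:21–22:09 = 10 h 48 min
Sat: 08:23–13:27 = 5 h 4 min
Sun: 06:29–16:22 = 9 h 53 min; less 30 min break → 9 h 23 min
Total: 4 h 9 min + 9 h 2 min + 5 h 48 min + 4 h 8 min + 10 h 48 min + 5 h 4 min + 9 h 23 min = 48 h 22 min.

48.37 hours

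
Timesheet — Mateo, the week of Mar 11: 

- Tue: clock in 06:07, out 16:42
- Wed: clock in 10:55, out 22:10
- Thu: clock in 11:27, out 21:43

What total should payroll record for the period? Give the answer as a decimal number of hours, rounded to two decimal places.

Tue: 06:07–16:42 = 10 h 35 min
Wed: 10:55–22:10 = 11 h 15 min
Thu: 11:27–21:43 = 10 h 16 min
Total: 10 h 35 min + 11 h 15 min + 10 h 16 min = 32 h 6 min.

32.10 hours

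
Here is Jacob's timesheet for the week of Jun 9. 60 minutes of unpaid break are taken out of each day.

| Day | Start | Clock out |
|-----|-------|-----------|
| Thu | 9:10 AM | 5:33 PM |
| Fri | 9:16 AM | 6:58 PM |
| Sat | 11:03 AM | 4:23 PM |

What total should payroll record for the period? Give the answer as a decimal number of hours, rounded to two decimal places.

20.42 hours

Thu: 9:10 AM–5:33 PM = 8 h 23 min; less 60 min break → 7 h 23 min
Fri: 9:16 AM–6:58 PM = 9 h 42 min; less 60 min break → 8 h 42 min
Sat: 11:03 AM–4:23 PM = 5 h 20 min; less 60 min break → 4 h 20 min
Total: 7 h 23 min + 8 h 42 min + 4 h 20 min = 20 h 25 min.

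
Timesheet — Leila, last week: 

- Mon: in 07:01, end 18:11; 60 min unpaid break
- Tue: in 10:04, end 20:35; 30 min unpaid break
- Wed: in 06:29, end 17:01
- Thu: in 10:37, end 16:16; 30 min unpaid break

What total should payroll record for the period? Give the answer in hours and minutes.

Mon: 07:01–18:11 = 11 h 10 min; less 60 min break → 10 h 10 min
Tue: 10:04–20:35 = 10 h 31 min; less 30 min break → 10 h 1 min
Wed: 06:29–17:01 = 10 h 32 min
Thu: 10:37–16:16 = 5 h 39 min; less 30 min break → 5 h 9 min
Total: 10 h 10 min + 10 h 1 min + 10 h 32 min + 5 h 9 min = 35 h 52 min.

35 h 52 min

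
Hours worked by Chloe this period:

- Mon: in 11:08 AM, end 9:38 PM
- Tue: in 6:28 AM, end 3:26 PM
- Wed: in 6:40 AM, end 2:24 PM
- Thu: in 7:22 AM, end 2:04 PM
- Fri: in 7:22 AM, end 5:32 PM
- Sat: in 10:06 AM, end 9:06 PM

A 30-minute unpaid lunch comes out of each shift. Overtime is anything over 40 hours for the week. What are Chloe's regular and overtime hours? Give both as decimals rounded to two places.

Mon: 11:08 AM–9:38 PM = 10 h 30 min; less 30 min break → 10 h 0 min
Tue: 6:28 AM–3:26 PM = 8 h 58 min; less 30 min break → 8 h 28 min
Wed: 6:40 AM–2:24 PM = 7 h 44 min; less 30 min break → 7 h 14 min
Thu: 7:22 AM–2:04 PM = 6 h 42 min; less 30 min break → 6 h 12 min
Fri: 7:22 AM–5:32 PM = 10 h 10 min; less 30 min break → 9 h 40 min
Sat: 10:06 AM–9:06 PM = 11 h 0 min; less 30 min break → 10 h 30 min
Total worked: 52 h 4 min = 52.07 h.
Threshold 40 h → overtime 12 h 4 min, regular 40 h 0 min.

Regular 40.00 hours, overtime 12.07 hours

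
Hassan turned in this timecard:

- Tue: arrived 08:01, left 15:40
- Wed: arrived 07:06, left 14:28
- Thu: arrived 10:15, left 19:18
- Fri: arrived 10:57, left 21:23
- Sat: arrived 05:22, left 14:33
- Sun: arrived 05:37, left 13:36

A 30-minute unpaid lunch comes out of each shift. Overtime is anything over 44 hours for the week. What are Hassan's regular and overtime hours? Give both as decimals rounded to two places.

Regular 44.00 hours, overtime 4.67 hours

Tue: 08:01–15:40 = 7 h 39 min; less 30 min break → 7 h 9 min
Wed: 07:06–14:28 = 7 h 22 min; less 30 min break → 6 h 52 min
Thu: 10:15–19:18 = 9 h 3 min; less 30 min break → 8 h 33 min
Fri: 10:57–21:23 = 10 h 26 min; less 30 min break → 9 h 56 min
Sat: 05:22–14:33 = 9 h 11 min; less 30 min break → 8 h 41 min
Sun: 05:37–13:36 = 7 h 59 min; less 30 min break → 7 h 29 min
Total worked: 48 h 40 min = 48.67 h.
Threshold 44 h → overtime 4 h 40 min, regular 44 h 0 min.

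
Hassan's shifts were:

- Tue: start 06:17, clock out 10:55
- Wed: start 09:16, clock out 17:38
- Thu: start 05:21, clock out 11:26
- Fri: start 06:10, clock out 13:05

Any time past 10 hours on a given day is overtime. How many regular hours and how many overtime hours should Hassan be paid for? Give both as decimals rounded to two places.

Tue: 06:17–10:55 = 4 h 38 min
Wed: 09:16–17:38 = 8 h 22 min
Thu: 05:21–11:26 = 6 h 5 min
Fri: 06:10–13:05 = 6 h 55 min
Tue reg 4 h 38 min / OT 0 h 0 min; Wed reg 8 h 22 min / OT 0 h 0 min; Thu reg 6 h 5 min / OT 0 h 0 min; Fri reg 6 h 55 min / OT 0 h 0 min.
Totals: regular 26 h 0 min, overtime 0 h 0 min.

Regular 26.00 hours, overtime 0.00 hours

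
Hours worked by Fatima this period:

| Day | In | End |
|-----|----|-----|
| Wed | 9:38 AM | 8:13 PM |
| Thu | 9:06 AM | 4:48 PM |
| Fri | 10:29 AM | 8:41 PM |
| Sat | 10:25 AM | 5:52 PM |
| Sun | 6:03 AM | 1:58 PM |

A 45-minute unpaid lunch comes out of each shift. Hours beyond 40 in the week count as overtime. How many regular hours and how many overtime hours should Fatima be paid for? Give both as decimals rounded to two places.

Wed: 9:38 AM–8:13 PM = 10 h 35 min; less 45 min break → 9 h 50 min
Thu: 9:06 AM–4:48 PM = 7 h 42 min; less 45 min break → 6 h 57 min
Fri: 10:29 AM–8:41 PM = 10 h 12 min; less 45 min break → 9 h 27 min
Sat: 10:25 AM–5:52 PM = 7 h 27 min; less 45 min break → 6 h 42 min
Sun: 6:03 AM–1:58 PM = 7 h 55 min; less 45 min break → 7 h 10 min
Total worked: 40 h 6 min = 40.10 h.
Threshold 40 h → overtime 0 h 6 min, regular 40 h 0 min.

Regular 40.00 hours, overtime 0.10 hours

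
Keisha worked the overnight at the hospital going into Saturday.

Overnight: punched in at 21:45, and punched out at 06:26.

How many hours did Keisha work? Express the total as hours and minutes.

Overnight: 21:45 → midnight = 2 h 15 min; midnight → 06:26 = 6 h 26 min; span 8 h 41 min

8 h 41 min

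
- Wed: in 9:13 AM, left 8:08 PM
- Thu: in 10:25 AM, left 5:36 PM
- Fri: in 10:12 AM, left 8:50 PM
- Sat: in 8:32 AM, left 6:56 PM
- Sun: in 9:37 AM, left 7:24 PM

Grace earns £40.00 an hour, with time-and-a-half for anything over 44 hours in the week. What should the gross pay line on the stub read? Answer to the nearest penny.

Wed: 9:13 AM–8:08 PM = 10 h 55 min
Thu: 10:25 AM–5:36 PM = 7 h 11 min
Fri: 10:12 AM–8:50 PM = 10 h 38 min
Sat: 8:32 AM–6:56 PM = 10 h 24 min
Sun: 9:37 AM–7:24 PM = 9 h 47 min
Total worked: 48 h 55 min = 2935 min.
Regular 44 h 0 min = 2640 min at £40.00/h; overtime 4 h 55 min = 295 min at £60.00/h.
Pay = (2640 × £40.00 + 295 × £60.00) ÷ 60 = £2055.00.

£2055.00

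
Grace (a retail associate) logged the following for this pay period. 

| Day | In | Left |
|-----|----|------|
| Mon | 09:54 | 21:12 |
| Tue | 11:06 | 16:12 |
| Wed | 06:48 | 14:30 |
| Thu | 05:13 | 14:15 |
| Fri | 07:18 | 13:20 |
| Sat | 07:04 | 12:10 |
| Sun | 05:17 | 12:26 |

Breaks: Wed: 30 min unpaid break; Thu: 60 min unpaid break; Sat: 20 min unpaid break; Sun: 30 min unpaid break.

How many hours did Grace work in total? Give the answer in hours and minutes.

49 h 5 min

Mon: 09:54–21:12 = 11 h 18 min
Tue: 11:06–16:12 = 5 h 6 min
Wed: 06:48–14:30 = 7 h 42 min; less 30 min break → 7 h 12 min
Thu: 05:13–14:15 = 9 h 2 min; less 60 min break → 8 h 2 min
Fri: 07:18–13:20 = 6 h 2 min
Sat: 07:04–12:10 = 5 h 6 min; less 20 min break → 4 h 46 min
Sun: 05:17–12:26 = 7 h 9 min; less 30 min break → 6 h 39 min
Total: 11 h 18 min + 5 h 6 min + 7 h 12 min + 8 h 2 min + 6 h 2 min + 4 h 46 min + 6 h 39 min = 49 h 5 min.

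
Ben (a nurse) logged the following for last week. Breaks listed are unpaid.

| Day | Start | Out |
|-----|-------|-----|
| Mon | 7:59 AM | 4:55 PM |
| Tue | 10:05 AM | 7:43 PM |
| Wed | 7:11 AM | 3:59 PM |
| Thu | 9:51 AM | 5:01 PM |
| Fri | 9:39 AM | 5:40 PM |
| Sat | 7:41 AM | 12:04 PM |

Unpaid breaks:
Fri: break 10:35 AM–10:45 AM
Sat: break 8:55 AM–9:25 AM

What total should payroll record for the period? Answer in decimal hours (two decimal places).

46.27 hours

Mon: 7:59 AM–4:55 PM = 8 h 56 min
Tue: 10:05 AM–7:43 PM = 9 h 38 min
Wed: 7:11 AM–3:59 PM = 8 h 48 min
Thu: 9:51 AM–5:01 PM = 7 h 10 min
Fri: 9:39 AM–5:40 PM = 8 h 1 min; less 10 min break → 7 h 51 min
Sat: 7:41 AM–12:04 PM = 4 h 23 min; less 30 min break → 3 h 53 min
Total: 8 h 56 min + 9 h 38 min + 8 h 48 min + 7 h 10 min + 7 h 51 min + 3 h 53 min = 46 h 16 min.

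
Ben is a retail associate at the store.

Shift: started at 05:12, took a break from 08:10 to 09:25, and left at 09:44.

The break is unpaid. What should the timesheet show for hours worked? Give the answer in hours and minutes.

Shift: 05:12–09:44 = 4 h 32 min; less 75 min break → 3 h 17 min

3 h 17 min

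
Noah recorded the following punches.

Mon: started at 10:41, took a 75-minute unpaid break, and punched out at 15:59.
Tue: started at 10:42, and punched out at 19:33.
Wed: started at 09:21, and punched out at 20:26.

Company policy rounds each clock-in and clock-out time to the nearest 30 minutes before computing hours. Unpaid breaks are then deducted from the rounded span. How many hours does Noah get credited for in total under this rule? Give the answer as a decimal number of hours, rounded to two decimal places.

Mon: in 10:41→10:30, out 15:59→16:00; 5 h 30 min − 75 min = 4 h 15 min
Tue: in 10:42→10:30, out 19:33→19:30; 9 h 0 min
Wed: in 09:21→09:30, out 20:26→20:30; 11 h 0 min
Total credited: 24 h 15 min.

24.25 hours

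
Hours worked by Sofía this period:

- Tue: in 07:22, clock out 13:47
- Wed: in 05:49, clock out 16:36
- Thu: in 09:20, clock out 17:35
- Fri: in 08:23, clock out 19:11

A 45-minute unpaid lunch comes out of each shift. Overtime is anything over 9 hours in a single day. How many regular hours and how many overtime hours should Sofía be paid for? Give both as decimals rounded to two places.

Regular 31.17 hours, overtime 2.08 hours

Tue: 07:22–13:47 = 6 h 25 min; less 45 min break → 5 h 40 min
Wed: 05:49–16:36 = 10 h 47 min; less 45 min break → 10 h 2 min
Thu: 09:20–17:35 = 8 h 15 min; less 45 min break → 7 h 30 min
Fri: 08:23–19:11 = 10 h 48 min; less 45 min break → 10 h 3 min
Tue reg 5 h 40 min / OT 0 h 0 min; Wed reg 9 h 0 min / OT 1 h 2 min; Thu reg 7 h 30 min / OT 0 h 0 min; Fri reg 9 h 0 min / OT 1 h 3 min.
Totals: regular 31 h 10 min, overtime 2 h 5 min.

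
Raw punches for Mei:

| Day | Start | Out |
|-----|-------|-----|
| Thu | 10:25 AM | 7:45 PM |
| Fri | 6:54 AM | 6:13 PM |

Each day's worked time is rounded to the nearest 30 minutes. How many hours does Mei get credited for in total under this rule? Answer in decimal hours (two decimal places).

Thu: 10:25 AM–7:45 PM = 9 h 20 min → rounds to 9 h 30 min
Fri: 6:54 AM–6:13 PM = 11 h 19 min → rounds to 11 h 30 min
Total credited: 21 h 0 min.

21.00 hours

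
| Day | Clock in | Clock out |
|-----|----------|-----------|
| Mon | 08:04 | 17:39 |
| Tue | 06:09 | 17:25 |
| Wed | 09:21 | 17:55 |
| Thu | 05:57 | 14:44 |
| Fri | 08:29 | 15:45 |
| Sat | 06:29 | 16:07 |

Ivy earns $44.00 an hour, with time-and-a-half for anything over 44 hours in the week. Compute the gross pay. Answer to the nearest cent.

$2668.60

Mon: 08:04–17:39 = 9 h 35 min
Tue: 06:09–17:25 = 11 h 16 min
Wed: 09:21–17:55 = 8 h 34 min
Thu: 05:57–14:44 = 8 h 47 min
Fri: 08:29–15:45 = 7 h 16 min
Sat: 06:29–16:07 = 9 h 38 min
Total worked: 55 h 6 min = 3306 min.
Regular 44 h 0 min = 2640 min at $44.00/h; overtime 11 h 6 min = 666 min at $66.00/h.
Pay = (2640 × $44.00 + 666 × $66.00) ÷ 60 = $2668.60.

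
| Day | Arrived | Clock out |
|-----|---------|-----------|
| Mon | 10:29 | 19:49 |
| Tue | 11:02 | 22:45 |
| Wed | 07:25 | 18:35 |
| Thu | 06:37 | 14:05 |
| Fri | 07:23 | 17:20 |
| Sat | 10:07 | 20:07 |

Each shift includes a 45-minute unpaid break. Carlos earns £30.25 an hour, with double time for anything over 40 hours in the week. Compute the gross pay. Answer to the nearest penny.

£2125.57

Mon: 10:29–19:49 = 9 h 20 min; less 45 min break → 8 h 35 min
Tue: 11:02–22:45 = 11 h 43 min; less 45 min break → 10 h 58 min
Wed: 07:25–18:35 = 11 h 10 min; less 45 min break → 10 h 25 min
Thu: 06:37–14:05 = 7 h 28 min; less 45 min break → 6 h 43 min
Fri: 07:23–17:20 = 9 h 57 min; less 45 min break → 9 h 12 min
Sat: 10:07–20:07 = 10 h 0 min; less 45 min break → 9 h 15 min
Total worked: 55 h 8 min = 3308 min.
Regular 40 h 0 min = 2400 min at £30.25/h; overtime 15 h 8 min = 908 min at £60.50/h.
Pay = (2400 × £30.25 + 908 × £60.50) ÷ 60 = £2125.57.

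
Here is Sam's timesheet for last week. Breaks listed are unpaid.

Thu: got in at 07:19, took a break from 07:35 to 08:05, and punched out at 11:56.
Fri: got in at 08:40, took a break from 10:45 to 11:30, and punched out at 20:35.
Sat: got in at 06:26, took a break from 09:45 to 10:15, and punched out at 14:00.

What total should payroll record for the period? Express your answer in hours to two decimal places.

22.35 hours

Thu: 07:19–11:56 = 4 h 37 min; less 30 min break → 4 h 7 min
Fri: 08:40–20:35 = 11 h 55 min; less 45 min break → 11 h 10 min
Sat: 06:26–14:00 = 7 h 34 min; less 30 min break → 7 h 4 min
Total: 4 h 7 min + 11 h 10 min + 7 h 4 min = 22 h 21 min.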